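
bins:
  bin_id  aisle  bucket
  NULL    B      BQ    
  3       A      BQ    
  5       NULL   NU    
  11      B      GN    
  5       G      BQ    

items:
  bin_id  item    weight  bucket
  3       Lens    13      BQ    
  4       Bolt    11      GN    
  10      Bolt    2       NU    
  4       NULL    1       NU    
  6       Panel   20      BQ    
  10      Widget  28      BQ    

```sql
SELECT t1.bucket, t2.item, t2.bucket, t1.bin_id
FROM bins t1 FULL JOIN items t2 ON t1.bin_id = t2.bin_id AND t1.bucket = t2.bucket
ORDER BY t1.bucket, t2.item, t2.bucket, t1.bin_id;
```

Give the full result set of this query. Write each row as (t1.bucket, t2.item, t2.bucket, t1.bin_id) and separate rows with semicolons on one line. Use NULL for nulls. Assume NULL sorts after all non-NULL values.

FULL OUTER JOIN keeps every row from both sides; unmatched rows get NULL for the other side's columns.
Matching on t1.bin_id = t2.bin_id AND t1.bucket = t2.bucket. A NULL in a compared column never satisfies the condition.
- t1[0] bin_id=NULL, bucket=BQ → no match; kept with NULLs on the t2 side.
- t1[1] bin_id=3, bucket=BQ → 1 match(es) in t2 → 1 row(s).
- t1[2] bin_id=5, bucket=NU → no match; kept with NULLs on the t2 side.
- t1[3] bin_id=11, bucket=GN → no match; kept with NULLs on the t2 side.
- t1[4] bin_id=5, bucket=BQ → no match; kept with NULLs on the t2 side.
- 5 row(s) from t2 found no t1 partner → padded with NULL.
After projecting and ordering:
t1.bucket | t2.item | t2.bucket | t1.bin_id
BQ | Lens | BQ | 3
BQ | NULL | NULL | 5
BQ | NULL | NULL | NULL
GN | NULL | NULL | 11
NU | NULL | NULL | 5
NULL | Bolt | GN | NULL
NULL | Bolt | NU | NULL
NULL | Panel | BQ | NULL
NULL | Widget | BQ | NULL
NULL | NULL | NU | NULL

(BQ, Lens, BQ, 3); (BQ, NULL, NULL, 5); (BQ, NULL, NULL, NULL); (GN, NULL, NULL, 11); (NU, NULL, NULL, 5); (NULL, Bolt, GN, NULL); (NULL, Bolt, NU, NULL); (NULL, Panel, BQ, NULL); (NULL, Widget, BQ, NULL); (NULL, NULL, NU, NULL)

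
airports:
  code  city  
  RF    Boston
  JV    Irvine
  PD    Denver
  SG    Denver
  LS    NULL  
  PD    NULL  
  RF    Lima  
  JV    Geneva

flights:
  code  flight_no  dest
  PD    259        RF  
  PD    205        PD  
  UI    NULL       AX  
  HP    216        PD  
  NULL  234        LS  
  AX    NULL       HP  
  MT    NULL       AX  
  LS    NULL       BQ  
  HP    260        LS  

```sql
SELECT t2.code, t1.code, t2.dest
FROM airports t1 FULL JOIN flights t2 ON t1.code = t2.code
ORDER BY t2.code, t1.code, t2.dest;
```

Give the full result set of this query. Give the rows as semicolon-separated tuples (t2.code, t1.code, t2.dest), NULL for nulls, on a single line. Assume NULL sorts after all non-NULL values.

(AX, NULL, HP); (HP, NULL, LS); (HP, NULL, PD); (LS, LS, BQ); (MT, NULL, AX); (PD, PD, PD); (PD, PD, PD); (PD, PD, RF); (PD, PD, RF); (UI, NULL, AX); (NULL, JV, NULL); (NULL, JV, NULL); (NULL, RF, NULL); (NULL, RF, NULL); (NULL, SG, NULL); (NULL, NULL, LS)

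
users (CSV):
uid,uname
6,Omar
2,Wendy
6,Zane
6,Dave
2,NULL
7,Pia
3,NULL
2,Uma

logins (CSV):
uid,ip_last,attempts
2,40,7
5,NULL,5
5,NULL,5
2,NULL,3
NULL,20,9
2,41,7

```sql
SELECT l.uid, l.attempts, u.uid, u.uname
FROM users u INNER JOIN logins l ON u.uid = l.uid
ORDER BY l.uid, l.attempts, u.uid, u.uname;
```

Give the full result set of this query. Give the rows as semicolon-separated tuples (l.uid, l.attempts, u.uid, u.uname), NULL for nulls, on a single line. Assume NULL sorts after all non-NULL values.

(2, 3, 2, Uma); (2, 3, 2, Wendy); (2, 3, 2, NULL); (2, 7, 2, Uma); (2, 7, 2, Uma); (2, 7, 2, Wendy); (2, 7, 2, Wendy); (2, 7, 2, NULL); (2, 7, 2, NULL)

INNER JOIN keeps only pairs where the ON condition holds.
Matching on u.uid = l.uid. A NULL in a compared column never satisfies the condition.
- u[0] uid=6 → no match; dropped.
- u[1] uid=2 → 3 match(es) in l → 3 row(s).
- u[2] uid=6 → no match; dropped.
- u[3] uid=6 → no match; dropped.
- u[4] uid=2 → 3 match(es) in l → 3 row(s).
- u[5] uid=7 → no match; dropped.
- u[6] uid=3 → no match; dropped.
- u[7] uid=2 → 3 match(es) in l → 3 row(s).
After projecting and ordering:
l.uid | l.attempts | u.uid | u.uname
2 | 3 | 2 | Uma
2 | 3 | 2 | Wendy
2 | 3 | 2 | NULL
2 | 7 | 2 | Uma
2 | 7 | 2 | Uma
2 | 7 | 2 | Wendy
2 | 7 | 2 | Wendy
2 | 7 | 2 | NULL
2 | 7 | 2 | NULL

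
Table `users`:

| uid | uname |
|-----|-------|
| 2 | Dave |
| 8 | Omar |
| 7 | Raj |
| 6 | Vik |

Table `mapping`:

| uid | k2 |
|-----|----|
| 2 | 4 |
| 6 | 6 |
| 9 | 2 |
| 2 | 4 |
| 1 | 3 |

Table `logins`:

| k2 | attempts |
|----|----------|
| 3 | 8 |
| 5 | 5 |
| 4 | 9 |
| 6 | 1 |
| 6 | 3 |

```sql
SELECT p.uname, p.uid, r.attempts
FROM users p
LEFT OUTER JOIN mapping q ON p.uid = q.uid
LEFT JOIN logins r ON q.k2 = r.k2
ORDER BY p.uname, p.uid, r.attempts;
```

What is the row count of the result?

Joins associate left-to-right: users LEFT JOIN mapping on uid gives 5 intermediate row(s).
Then LEFT JOIN `logins r` on k2: each of those 5 rows is kept; rows whose q.k2 has no match in r get NULL for r's columns.
Result: 6 row(s).

6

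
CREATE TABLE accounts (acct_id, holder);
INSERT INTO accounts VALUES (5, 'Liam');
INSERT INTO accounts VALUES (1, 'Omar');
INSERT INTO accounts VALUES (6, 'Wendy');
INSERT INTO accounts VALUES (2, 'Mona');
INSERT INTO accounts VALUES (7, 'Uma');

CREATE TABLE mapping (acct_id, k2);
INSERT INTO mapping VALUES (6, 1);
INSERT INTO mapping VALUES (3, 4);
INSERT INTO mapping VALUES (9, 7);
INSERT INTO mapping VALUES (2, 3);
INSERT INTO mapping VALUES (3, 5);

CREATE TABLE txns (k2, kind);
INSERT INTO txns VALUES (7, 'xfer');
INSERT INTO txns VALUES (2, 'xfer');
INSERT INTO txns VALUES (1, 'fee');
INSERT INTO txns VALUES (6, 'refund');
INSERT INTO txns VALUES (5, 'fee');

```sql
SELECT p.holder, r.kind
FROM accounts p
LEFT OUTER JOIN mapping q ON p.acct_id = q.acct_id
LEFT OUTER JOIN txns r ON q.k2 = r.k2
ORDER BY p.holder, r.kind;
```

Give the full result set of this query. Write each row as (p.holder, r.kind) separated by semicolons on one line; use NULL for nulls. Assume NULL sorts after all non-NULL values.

(Liam, NULL); (Mona, NULL); (Omar, NULL); (Uma, NULL); (Wendy, fee)

Joins associate left-to-right: accounts LEFT JOIN mapping on acct_id gives 5 intermediate row(s).
Then LEFT JOIN `txns r` on k2: each of those 5 rows is kept; rows whose q.k2 has no match in r get NULL for r's columns.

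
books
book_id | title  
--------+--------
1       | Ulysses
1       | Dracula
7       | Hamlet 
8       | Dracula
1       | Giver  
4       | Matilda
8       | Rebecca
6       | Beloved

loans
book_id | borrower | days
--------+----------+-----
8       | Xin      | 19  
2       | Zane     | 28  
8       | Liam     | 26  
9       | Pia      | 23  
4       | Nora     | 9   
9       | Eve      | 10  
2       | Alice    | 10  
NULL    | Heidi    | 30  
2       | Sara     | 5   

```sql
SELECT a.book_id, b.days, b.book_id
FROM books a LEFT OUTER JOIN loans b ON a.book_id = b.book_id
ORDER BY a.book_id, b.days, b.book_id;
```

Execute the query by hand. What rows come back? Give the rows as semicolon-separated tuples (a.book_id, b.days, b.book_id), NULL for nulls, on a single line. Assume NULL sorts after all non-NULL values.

(1, NULL, NULL); (1, NULL, NULL); (1, NULL, NULL); (4, 9, 4); (6, NULL, NULL); (7, NULL, NULL); (8, 19, 8); (8, 19, 8); (8, 26, 8); (8, 26, 8)

LEFT JOIN keeps every row from `books`; unmatched rows get NULL for `loans`'s columns.
Matching on a.book_id = b.book_id. A NULL in a compared column never satisfies the condition.
- a row (book_id=1): no match → kept, b columns NULL.
- a row (book_id=1): no match → kept, b columns NULL.
- a row (book_id=7): no match → kept, b columns NULL.
- a row (book_id=8): matches 2 b row(s) → 2 output row(s).
- a row (book_id=1): no match → kept, b columns NULL.
- a row (book_id=4): matches 1 b row(s) → 1 output row(s).
- a row (book_id=8): matches 2 b row(s) → 2 output row(s).
- a row (book_id=6): no match → kept, b columns NULL.
After projecting and ordering:
a.book_id | b.days | b.book_id
1 | NULL | NULL
1 | NULL | NULL
1 | NULL | NULL
4 | 9 | 4
6 | NULL | NULL
7 | NULL | NULL
8 | 19 | 8
8 | 19 | 8
8 | 26 | 8
8 | 26 | 8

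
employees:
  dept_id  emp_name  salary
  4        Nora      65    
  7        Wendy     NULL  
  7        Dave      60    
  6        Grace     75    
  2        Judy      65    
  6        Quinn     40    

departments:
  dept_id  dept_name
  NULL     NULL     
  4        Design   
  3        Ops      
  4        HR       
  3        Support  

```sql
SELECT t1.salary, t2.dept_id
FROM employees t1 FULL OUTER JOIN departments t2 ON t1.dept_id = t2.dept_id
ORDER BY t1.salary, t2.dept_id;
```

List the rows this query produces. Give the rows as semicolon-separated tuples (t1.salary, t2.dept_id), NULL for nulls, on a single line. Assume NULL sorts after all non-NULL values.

FULL OUTER JOIN keeps every row from both sides; unmatched rows get NULL for the other side's columns.
Matching on t1.dept_id = t2.dept_id. A NULL in a compared column never satisfies the condition.
- t1[0] dept_id=4 → 2 match(es) in t2 → 2 row(s).
- t1[1] dept_id=7 → no match; kept with NULLs on the t2 side.
- t1[2] dept_id=7 → no match; kept with NULLs on the t2 side.
- t1[3] dept_id=6 → no match; kept with NULLs on the t2 side.
- t1[4] dept_id=2 → no match; kept with NULLs on the t2 side.
- t1[5] dept_id=6 → no match; kept with NULLs on the t2 side.
- 3 t2 row(s) had no t1 match → kept, t1 columns NULL.
After projecting and ordering:
t1.salary | t2.dept_id
40 | NULL
60 | NULL
65 | 4
65 | 4
65 | NULL
75 | NULL
NULL | 3
NULL | 3
NULL | NULL
NULL | NULL

(40, NULL); (60, NULL); (65, 4); (65, 4); (65, NULL); (75, NULL); (NULL, 3); (NULL, 3); (NULL, NULL); (NULL, NULL)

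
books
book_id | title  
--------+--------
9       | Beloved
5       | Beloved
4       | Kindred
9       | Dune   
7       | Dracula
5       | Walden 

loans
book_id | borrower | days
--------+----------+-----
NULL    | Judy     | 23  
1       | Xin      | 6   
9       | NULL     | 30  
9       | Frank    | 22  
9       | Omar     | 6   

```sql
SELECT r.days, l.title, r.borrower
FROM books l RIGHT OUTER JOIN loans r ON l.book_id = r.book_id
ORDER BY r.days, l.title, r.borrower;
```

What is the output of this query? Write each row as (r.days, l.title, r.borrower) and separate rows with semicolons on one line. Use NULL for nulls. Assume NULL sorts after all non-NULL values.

(6, Beloved, Omar); (6, Dune, Omar); (6, NULL, Xin); (22, Beloved, Frank); (22, Dune, Frank); (23, NULL, Judy); (30, Beloved, NULL); (30, Dune, NULL)

RIGHT JOIN keeps every row from `loans`; unmatched rows get NULL for `books`'s columns.
Matching on l.book_id = r.book_id. A NULL in a compared column never satisfies the condition.
Matched pairs: 6; unmatched r rows kept: 2.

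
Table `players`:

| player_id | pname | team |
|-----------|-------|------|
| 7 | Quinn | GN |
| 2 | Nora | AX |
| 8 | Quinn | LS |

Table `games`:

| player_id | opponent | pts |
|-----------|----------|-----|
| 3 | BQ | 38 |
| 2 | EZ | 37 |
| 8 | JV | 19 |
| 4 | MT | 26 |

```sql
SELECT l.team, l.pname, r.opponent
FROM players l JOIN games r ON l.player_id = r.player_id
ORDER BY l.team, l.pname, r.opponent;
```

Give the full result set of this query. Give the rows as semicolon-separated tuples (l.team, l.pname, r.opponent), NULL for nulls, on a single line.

(AX, Nora, EZ); (LS, Quinn, JV)

INNER JOIN keeps only pairs where the ON condition holds.
Matching on l.player_id = r.player_id.
- player_id=7: no matching r row, dropped.
- player_id=2: 1 matching r row(s), so 1 row(s) emitted.
- player_id=8: 1 matching r row(s), so 1 row(s) emitted.
After projecting and ordering:
l.team | l.pname | r.opponent
AX | Nora | EZ
LS | Quinn | JV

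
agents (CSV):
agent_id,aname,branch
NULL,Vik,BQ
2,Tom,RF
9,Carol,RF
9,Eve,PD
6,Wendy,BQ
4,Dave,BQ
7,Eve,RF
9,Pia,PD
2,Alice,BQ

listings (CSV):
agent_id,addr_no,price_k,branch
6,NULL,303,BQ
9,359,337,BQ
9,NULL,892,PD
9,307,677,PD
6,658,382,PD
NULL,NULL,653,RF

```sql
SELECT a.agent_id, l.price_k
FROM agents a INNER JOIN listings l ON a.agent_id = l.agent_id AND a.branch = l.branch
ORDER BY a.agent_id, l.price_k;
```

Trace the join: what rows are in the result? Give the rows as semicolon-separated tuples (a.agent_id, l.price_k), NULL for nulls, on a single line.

(6, 303); (9, 677); (9, 677); (9, 892); (9, 892)

INNER JOIN keeps only pairs where the ON condition holds.
Matching on a.agent_id = l.agent_id AND a.branch = l.branch. A NULL in a compared column never satisfies the condition.
- agent_id=NULL, branch=BQ: no matching l row, dropped.
- agent_id=2, branch=RF: no matching l row, dropped.
- agent_id=9, branch=RF: no matching l row, dropped.
- agent_id=9, branch=PD: 2 matching l row(s), so 2 row(s) emitted.
- agent_id=6, branch=BQ: 1 matching l row(s), so 1 row(s) emitted.
- agent_id=4, branch=BQ: no matching l row, dropped.
- agent_id=7, branch=RF: no matching l row, dropped.
- agent_id=9, branch=PD: 2 matching l row(s), so 2 row(s) emitted.
- agent_id=2, branch=BQ: no matching l row, dropped.
After projecting and ordering:
a.agent_id | l.price_k
6 | 303
9 | 677
9 | 677
9 | 892
9 | 892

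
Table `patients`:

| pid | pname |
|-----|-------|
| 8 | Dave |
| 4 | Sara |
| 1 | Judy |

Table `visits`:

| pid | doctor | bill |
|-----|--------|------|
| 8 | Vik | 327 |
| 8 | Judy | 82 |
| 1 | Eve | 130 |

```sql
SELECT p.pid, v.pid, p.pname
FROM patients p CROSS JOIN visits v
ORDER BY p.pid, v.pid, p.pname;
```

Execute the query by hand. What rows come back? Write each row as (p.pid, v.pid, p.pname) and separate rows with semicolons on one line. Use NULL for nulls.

CROSS JOIN pairs every row of `patients` with every row of `visits`: 3 × 3 = 9 rows.
After projecting and ordering:
p.pid | v.pid | p.pname
1 | 1 | Judy
1 | 8 | Judy
1 | 8 | Judy
4 | 1 | Sara
4 | 8 | Sara
4 | 8 | Sara
8 | 1 | Dave
8 | 8 | Dave
8 | 8 | Dave

(1, 1, Judy); (1, 8, Judy); (1, 8, Judy); (4, 1, Sara); (4, 8, Sara); (4, 8, Sara); (8, 1, Dave); (8, 8, Dave); (8, 8, Dave)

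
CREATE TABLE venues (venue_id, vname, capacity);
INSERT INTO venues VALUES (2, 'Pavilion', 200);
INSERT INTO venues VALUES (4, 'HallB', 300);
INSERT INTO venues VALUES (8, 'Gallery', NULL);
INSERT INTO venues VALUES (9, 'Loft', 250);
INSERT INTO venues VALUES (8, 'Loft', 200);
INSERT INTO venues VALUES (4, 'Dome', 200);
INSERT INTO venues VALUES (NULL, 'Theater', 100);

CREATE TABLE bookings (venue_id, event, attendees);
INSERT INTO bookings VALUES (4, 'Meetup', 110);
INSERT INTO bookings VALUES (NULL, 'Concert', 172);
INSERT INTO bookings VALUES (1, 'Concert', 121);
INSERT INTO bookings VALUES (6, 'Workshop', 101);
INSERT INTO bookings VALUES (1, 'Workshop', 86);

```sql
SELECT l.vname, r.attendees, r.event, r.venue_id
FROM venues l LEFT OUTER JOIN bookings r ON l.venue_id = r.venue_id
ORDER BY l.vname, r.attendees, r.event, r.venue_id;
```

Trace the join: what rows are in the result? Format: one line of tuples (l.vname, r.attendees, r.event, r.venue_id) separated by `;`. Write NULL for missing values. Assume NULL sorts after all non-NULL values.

LEFT JOIN keeps every row from `venues`; unmatched rows get NULL for `bookings`'s columns.
Matching on l.venue_id = r.venue_id. A NULL in a compared column never satisfies the condition.
Matched pairs: 2; unmatched l rows kept: 5.

(Dome, 110, Meetup, 4); (Gallery, NULL, NULL, NULL); (HallB, 110, Meetup, 4); (Loft, NULL, NULL, NULL); (Loft, NULL, NULL, NULL); (Pavilion, NULL, NULL, NULL); (Theater, NULL, NULL, NULL)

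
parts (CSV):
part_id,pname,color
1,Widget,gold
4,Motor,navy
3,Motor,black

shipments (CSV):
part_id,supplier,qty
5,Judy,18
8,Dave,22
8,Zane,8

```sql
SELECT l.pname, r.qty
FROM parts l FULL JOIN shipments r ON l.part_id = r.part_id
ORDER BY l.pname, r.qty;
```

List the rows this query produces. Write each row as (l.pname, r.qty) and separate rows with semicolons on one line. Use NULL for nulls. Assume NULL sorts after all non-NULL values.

FULL OUTER JOIN keeps every row from both sides; unmatched rows get NULL for the other side's columns.
Matching on l.part_id = r.part_id.
- l (part_id=1) has no partner → padded with NULL.
- l (part_id=4) has no partner → padded with NULL.
- l (part_id=3) has no partner → padded with NULL.
- 3 row(s) from r found no l partner → padded with NULL.
After projecting and ordering:
l.pname | r.qty
Motor | NULL
Motor | NULL
Widget | NULL
NULL | 8
NULL | 18
NULL | 22

(Motor, NULL); (Motor, NULL); (Widget, NULL); (NULL, 8); (NULL, 18); (NULL, 22)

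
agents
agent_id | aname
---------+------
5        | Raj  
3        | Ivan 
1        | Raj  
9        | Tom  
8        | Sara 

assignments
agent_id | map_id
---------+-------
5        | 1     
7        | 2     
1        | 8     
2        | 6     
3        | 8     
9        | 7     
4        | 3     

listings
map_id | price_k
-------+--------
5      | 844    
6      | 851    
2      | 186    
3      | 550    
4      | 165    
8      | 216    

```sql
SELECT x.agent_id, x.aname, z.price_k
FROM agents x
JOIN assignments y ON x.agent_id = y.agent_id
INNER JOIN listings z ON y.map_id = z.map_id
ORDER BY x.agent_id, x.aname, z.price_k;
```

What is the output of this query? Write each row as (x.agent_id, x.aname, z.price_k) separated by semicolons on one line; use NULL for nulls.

(1, Raj, 216); (3, Ivan, 216)

Step 1 — x INNER JOIN y on agent_id → 4 row(s).
Then INNER JOIN `listings z` on map_id: keep only rows whose y.map_id appears in z.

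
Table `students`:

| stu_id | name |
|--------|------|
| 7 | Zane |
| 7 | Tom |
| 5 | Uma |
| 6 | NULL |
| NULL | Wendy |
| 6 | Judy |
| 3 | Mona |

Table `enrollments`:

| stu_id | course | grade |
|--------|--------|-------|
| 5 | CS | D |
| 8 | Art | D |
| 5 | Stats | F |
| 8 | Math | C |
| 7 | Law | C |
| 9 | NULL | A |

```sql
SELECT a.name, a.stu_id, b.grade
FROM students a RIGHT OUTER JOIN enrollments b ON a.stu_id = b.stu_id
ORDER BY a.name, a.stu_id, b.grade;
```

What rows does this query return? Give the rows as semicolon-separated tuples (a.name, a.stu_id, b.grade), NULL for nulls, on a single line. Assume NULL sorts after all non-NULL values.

RIGHT JOIN keeps every row from `enrollments`; unmatched rows get NULL for `students`'s columns.
Matching on a.stu_id = b.stu_id. A NULL in a compared column never satisfies the condition.
Matched pairs: 4; unmatched b rows kept: 3.

(Tom, 7, C); (Uma, 5, D); (Uma, 5, F); (Zane, 7, C); (NULL, NULL, A); (NULL, NULL, C); (NULL, NULL, D)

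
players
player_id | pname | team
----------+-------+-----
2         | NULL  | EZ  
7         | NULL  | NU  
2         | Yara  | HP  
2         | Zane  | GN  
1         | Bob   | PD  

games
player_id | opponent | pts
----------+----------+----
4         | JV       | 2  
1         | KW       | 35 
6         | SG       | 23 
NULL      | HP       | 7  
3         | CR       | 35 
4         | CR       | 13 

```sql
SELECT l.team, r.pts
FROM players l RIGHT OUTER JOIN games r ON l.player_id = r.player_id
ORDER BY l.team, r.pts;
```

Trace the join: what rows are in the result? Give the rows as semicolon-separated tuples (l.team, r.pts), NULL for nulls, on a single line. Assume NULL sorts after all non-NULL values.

RIGHT JOIN keeps every row from `games`; unmatched rows get NULL for `players`'s columns.
Matching on l.player_id = r.player_id. A NULL in a compared column never satisfies the condition.
Matched pairs: 1; unmatched r rows kept: 5.

(PD, 35); (NULL, 2); (NULL, 7); (NULL, 13); (NULL, 23); (NULL, 35)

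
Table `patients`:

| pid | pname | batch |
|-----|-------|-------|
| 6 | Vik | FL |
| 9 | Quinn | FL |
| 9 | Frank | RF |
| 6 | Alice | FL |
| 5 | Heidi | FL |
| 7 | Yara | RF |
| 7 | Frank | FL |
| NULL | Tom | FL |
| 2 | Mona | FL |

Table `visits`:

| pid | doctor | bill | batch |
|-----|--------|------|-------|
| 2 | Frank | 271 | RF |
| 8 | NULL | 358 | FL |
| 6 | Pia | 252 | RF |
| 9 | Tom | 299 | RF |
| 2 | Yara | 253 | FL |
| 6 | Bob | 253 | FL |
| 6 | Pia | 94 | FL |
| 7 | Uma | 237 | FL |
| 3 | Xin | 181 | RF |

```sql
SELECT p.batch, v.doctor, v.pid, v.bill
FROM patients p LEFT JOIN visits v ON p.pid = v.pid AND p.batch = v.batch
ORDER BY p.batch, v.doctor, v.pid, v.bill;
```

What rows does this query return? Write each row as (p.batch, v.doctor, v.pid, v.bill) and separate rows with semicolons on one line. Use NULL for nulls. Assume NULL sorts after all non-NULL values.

(FL, Bob, 6, 253); (FL, Bob, 6, 253); (FL, Pia, 6, 94); (FL, Pia, 6, 94); (FL, Uma, 7, 237); (FL, Yara, 2, 253); (FL, NULL, NULL, NULL); (FL, NULL, NULL, NULL); (FL, NULL, NULL, NULL); (RF, Tom, 9, 299); (RF, NULL, NULL, NULL)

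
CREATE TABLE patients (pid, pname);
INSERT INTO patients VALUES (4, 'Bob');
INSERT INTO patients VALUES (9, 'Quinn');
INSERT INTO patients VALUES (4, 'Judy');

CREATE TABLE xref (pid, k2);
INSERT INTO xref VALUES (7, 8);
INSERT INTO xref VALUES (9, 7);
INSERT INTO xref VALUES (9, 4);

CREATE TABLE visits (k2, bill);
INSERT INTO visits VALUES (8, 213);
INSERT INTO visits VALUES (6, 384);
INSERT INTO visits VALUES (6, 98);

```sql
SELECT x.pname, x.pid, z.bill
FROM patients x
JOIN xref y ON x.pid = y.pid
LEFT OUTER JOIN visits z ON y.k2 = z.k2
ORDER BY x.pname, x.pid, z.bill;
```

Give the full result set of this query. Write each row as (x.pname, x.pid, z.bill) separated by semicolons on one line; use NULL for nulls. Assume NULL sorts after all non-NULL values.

Evaluate left to right. First `patients x INNER JOIN xref y` on pid: 2 row(s).
Then LEFT JOIN `visits z` on k2: each of those 2 rows is kept; rows whose y.k2 has no match in z get NULL for z's columns.

(Quinn, 9, NULL); (Quinn, 9, NULL)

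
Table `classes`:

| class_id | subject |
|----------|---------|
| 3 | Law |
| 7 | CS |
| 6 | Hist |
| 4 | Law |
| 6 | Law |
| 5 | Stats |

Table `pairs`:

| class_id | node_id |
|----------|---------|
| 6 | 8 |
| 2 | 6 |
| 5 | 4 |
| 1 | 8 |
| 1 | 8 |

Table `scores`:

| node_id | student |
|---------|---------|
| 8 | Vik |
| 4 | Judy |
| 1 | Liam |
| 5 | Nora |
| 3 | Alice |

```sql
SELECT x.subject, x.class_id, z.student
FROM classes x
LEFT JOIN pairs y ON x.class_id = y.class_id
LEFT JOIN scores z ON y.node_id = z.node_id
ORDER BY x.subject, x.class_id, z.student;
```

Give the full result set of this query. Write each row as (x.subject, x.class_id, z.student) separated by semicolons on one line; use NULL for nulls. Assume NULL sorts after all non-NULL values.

Evaluate left to right. First `classes x LEFT JOIN pairs y` on class_id: 6 row(s).
Then LEFT JOIN `scores z` on node_id: each of those 6 rows is kept; rows whose y.node_id has no match in z get NULL for z's columns.

(CS, 7, NULL); (Hist, 6, Vik); (Law, 3, NULL); (Law, 4, NULL); (Law, 6, Vik); (Stats, 5, Judy)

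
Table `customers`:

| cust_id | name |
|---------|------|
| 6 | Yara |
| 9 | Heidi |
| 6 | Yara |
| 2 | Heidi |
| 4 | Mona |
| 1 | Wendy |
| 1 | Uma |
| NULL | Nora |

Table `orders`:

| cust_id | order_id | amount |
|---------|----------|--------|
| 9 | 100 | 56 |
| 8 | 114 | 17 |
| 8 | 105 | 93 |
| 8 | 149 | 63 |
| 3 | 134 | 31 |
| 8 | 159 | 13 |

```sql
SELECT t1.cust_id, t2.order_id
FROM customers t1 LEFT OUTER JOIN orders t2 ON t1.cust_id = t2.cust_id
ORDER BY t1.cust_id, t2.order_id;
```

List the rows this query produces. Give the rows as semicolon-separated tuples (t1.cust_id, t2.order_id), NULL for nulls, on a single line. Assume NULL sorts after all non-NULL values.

LEFT JOIN keeps every row from `customers`; unmatched rows get NULL for `orders`'s columns.
Matching on t1.cust_id = t2.cust_id. A NULL in a compared column never satisfies the condition.
- cust_id=6: no t2 row matches, row kept with t2 columns NULL.
- cust_id=9: 1 matching t2 row(s), so 1 row(s) emitted.
- cust_id=6: no t2 row matches, row kept with t2 columns NULL.
- cust_id=2: no t2 row matches, row kept with t2 columns NULL.
- cust_id=4: no t2 row matches, row kept with t2 columns NULL.
- cust_id=1: no t2 row matches, row kept with t2 columns NULL.
- cust_id=1: no t2 row matches, row kept with t2 columns NULL.
- cust_id=NULL: no t2 row matches, row kept with t2 columns NULL.
After projecting and ordering:
t1.cust_id | t2.order_id
1 | NULL
1 | NULL
2 | NULL
4 | NULL
6 | NULL
6 | NULL
9 | 100
NULL | NULL

(1, NULL); (1, NULL); (2, NULL); (4, NULL); (6, NULL); (6, NULL); (9, 100); (NULL, NULL)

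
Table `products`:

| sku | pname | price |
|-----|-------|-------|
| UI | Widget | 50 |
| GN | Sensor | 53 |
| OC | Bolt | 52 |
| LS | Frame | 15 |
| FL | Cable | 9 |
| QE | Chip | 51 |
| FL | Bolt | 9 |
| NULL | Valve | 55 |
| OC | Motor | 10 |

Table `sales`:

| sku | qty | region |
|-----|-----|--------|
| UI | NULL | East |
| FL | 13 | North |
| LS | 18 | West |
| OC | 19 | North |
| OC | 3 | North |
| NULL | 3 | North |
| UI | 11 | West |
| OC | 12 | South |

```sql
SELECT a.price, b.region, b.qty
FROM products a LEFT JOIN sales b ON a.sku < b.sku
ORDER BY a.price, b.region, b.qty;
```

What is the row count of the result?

31

LEFT JOIN keeps every row from `products`; unmatched rows get NULL for `sales`'s columns.
Matching on a.sku < b.sku. A NULL in a compared column never satisfies the condition.
- sku=UI: no b row matches, row kept with b columns NULL.
- sku=GN: 6 matching b row(s), so 6 row(s) emitted.
- sku=OC: 2 matching b row(s), so 2 row(s) emitted.
- sku=LS: 5 matching b row(s), so 5 row(s) emitted.
- sku=FL: 6 matching b row(s), so 6 row(s) emitted.
- sku=QE: 2 matching b row(s), so 2 row(s) emitted.
- sku=FL: 6 matching b row(s), so 6 row(s) emitted.
- sku=NULL: no b row matches, row kept with b columns NULL.
- sku=OC: 2 matching b row(s), so 2 row(s) emitted.
Total: 29 matched + 2 padded = 31 rows.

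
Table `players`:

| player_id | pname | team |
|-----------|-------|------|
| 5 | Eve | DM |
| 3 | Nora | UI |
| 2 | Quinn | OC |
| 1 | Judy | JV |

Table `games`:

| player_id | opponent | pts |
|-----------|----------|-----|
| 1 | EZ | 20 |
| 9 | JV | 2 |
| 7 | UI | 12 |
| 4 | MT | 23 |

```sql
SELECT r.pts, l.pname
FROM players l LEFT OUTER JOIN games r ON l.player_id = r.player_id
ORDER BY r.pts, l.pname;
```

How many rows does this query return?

LEFT JOIN keeps every row from `players`; unmatched rows get NULL for `games`'s columns.
Matching on l.player_id = r.player_id.
Matched pairs: 1; unmatched l rows kept: 3.
Total: 1 matched + 3 padded = 4 rows.

4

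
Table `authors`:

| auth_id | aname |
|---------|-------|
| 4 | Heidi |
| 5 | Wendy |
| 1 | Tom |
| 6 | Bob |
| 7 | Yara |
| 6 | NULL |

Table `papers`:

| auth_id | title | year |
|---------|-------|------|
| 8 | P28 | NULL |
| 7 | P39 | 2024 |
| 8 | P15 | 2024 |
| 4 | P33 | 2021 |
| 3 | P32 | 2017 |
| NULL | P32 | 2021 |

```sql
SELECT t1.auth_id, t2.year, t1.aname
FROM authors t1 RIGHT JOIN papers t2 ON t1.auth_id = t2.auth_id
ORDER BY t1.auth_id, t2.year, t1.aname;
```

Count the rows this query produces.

RIGHT JOIN keeps every row from `papers`; unmatched rows get NULL for `authors`'s columns.
Matching on t1.auth_id = t2.auth_id. A NULL in a compared column never satisfies the condition.
- auth_id=4: 1 matching t2 row(s), so 1 row(s) emitted.
- auth_id=5: no matching t2 row.
- auth_id=1: no matching t2 row.
- auth_id=6: no matching t2 row.
- auth_id=7: 1 matching t2 row(s), so 1 row(s) emitted.
- auth_id=6: no matching t2 row.
- 4 row(s) from t2 found no t1 partner → padded with NULL.
Total: 2 matched + 4 padded = 6 rows.

6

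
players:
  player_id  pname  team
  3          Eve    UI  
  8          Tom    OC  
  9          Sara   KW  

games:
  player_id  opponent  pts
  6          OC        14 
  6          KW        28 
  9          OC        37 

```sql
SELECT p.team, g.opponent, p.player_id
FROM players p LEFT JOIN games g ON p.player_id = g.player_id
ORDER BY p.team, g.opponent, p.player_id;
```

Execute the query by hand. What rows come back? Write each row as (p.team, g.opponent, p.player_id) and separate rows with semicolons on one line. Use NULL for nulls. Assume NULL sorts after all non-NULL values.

LEFT JOIN keeps every row from `players`; unmatched rows get NULL for `games`'s columns.
Matching on p.player_id = g.player_id.
- p (player_id=3) has no partner → padded with NULL.
- p (player_id=8) has no partner → padded with NULL.
- p (player_id=9) pairs with 1 row(s) of g.
After projecting and ordering:
p.team | g.opponent | p.player_id
KW | OC | 9
OC | NULL | 8
UI | NULL | 3

(KW, OC, 9); (OC, NULL, 8); (UI, NULL, 3)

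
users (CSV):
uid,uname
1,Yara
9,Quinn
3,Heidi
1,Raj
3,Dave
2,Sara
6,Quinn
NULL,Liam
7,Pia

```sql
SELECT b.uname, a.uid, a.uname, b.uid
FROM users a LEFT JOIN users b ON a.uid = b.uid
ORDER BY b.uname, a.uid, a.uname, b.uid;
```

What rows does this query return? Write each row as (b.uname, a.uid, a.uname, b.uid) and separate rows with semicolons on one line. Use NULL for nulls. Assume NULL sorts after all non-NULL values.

LEFT JOIN keeps every row from `users a`; unmatched rows get NULL for `users b`'s columns.
Matching on a.uid = b.uid. A NULL in a compared column never satisfies the condition.
- a (uid=1) pairs with 2 row(s) of b.
- a (uid=9) pairs with 1 row(s) of b.
- a (uid=3) pairs with 2 row(s) of b.
- a (uid=1) pairs with 2 row(s) of b.
- a (uid=3) pairs with 2 row(s) of b.
- a (uid=2) pairs with 1 row(s) of b.
- a (uid=6) pairs with 1 row(s) of b.
- a (uid=NULL) has no partner → padded with NULL.
- a (uid=7) pairs with 1 row(s) of b.

(Dave, 3, Dave, 3); (Dave, 3, Heidi, 3); (Heidi, 3, Dave, 3); (Heidi, 3, Heidi, 3); (Pia, 7, Pia, 7); (Quinn, 6, Quinn, 6); (Quinn, 9, Quinn, 9); (Raj, 1, Raj, 1); (Raj, 1, Yara, 1); (Sara, 2, Sara, 2); (Yara, 1, Raj, 1); (Yara, 1, Yara, 1); (NULL, NULL, Liam, NULL)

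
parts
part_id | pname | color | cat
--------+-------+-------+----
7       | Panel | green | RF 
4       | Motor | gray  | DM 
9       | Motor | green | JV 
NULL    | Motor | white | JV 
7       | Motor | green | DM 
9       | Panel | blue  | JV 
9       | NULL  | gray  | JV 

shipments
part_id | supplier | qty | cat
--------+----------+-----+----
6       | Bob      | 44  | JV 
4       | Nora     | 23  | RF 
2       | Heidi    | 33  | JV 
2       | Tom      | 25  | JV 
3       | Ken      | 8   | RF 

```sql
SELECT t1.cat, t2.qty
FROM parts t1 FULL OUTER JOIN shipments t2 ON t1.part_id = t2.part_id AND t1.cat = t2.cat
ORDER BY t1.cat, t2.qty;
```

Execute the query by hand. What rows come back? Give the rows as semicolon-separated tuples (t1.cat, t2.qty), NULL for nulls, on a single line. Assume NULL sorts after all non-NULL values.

(DM, NULL); (DM, NULL); (JV, NULL); (JV, NULL); (JV, NULL); (JV, NULL); (RF, NULL); (NULL, 8); (NULL, 23); (NULL, 25); (NULL, 33); (NULL, 44)

FULL OUTER JOIN keeps every row from both sides; unmatched rows get NULL for the other side's columns.
Matching on t1.part_id = t2.part_id AND t1.cat = t2.cat. A NULL in a compared column never satisfies the condition.
- t1 row (part_id=7, cat=RF): no match → kept, t2 columns NULL.
- t1 row (part_id=4, cat=DM): no match → kept, t2 columns NULL.
- t1 row (part_id=9, cat=JV): no match → kept, t2 columns NULL.
- t1 row (part_id=NULL, cat=JV): no match → kept, t2 columns NULL.
- t1 row (part_id=7, cat=DM): no match → kept, t2 columns NULL.
- t1 row (part_id=9, cat=JV): no match → kept, t2 columns NULL.
- t1 row (part_id=9, cat=JV): no match → kept, t2 columns NULL.
- plus 5 unmatched t2 row(s), each kept with NULL t1 columns.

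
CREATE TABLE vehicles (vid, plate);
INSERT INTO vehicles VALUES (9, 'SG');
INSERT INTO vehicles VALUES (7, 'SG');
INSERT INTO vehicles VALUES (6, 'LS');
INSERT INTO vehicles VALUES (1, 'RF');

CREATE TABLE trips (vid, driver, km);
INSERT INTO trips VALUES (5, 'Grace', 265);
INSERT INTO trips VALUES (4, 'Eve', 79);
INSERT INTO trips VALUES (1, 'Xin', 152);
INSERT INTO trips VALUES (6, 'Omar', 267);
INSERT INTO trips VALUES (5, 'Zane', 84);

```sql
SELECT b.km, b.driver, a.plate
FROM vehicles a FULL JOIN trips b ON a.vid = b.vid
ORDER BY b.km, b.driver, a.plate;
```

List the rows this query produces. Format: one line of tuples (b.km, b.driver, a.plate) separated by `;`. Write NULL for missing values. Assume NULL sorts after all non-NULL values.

FULL OUTER JOIN keeps every row from both sides; unmatched rows get NULL for the other side's columns.
Matching on a.vid = b.vid.
Matched pairs: 2; unmatched a rows kept: 2; unmatched b rows kept: 3.

(79, Eve, NULL); (84, Zane, NULL); (152, Xin, RF); (265, Grace, NULL); (267, Omar, LS); (NULL, NULL, SG); (NULL, NULL, SG)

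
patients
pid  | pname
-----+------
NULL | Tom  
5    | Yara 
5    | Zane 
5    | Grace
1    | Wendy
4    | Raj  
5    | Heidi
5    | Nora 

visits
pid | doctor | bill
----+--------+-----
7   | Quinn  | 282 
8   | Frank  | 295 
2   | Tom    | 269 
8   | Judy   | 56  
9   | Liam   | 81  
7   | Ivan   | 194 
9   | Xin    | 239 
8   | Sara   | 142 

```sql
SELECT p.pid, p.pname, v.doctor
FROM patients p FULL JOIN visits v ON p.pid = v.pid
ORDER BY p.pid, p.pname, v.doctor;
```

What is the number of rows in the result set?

FULL OUTER JOIN keeps every row from both sides; unmatched rows get NULL for the other side's columns.
Matching on p.pid = v.pid. A NULL in a compared column never satisfies the condition.
- p (pid=NULL) has no partner → padded with NULL.
- p (pid=5) has no partner → padded with NULL.
- p (pid=5) has no partner → padded with NULL.
- p (pid=5) has no partner → padded with NULL.
- p (pid=1) has no partner → padded with NULL.
- p (pid=4) has no partner → padded with NULL.
- p (pid=5) has no partner → padded with NULL.
- p (pid=5) has no partner → padded with NULL.
- plus 8 unmatched v row(s), each kept with NULL p columns.
Total: 0 matched + 16 padded = 16 rows.

16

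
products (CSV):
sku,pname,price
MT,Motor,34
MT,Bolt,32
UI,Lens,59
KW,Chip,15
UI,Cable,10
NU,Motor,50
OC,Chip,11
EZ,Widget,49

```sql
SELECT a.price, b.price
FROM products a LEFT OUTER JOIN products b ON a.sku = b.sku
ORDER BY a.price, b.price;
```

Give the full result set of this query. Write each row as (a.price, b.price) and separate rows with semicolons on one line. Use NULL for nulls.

LEFT JOIN keeps every row from `products a`; unmatched rows get NULL for `products b`'s columns.
Matching on a.sku = b.sku.
- a row (sku=MT): matches 2 b row(s) → 2 output row(s).
- a row (sku=MT): matches 2 b row(s) → 2 output row(s).
- a row (sku=UI): matches 2 b row(s) → 2 output row(s).
- a row (sku=KW): matches 1 b row(s) → 1 output row(s).
- a row (sku=UI): matches 2 b row(s) → 2 output row(s).
- a row (sku=NU): matches 1 b row(s) → 1 output row(s).
- a row (sku=OC): matches 1 b row(s) → 1 output row(s).
- a row (sku=EZ): matches 1 b row(s) → 1 output row(s).

(10, 10); (10, 59); (11, 11); (15, 15); (32, 32); (32, 34); (34, 32); (34, 34); (49, 49); (50, 50); (59, 10); (59, 59)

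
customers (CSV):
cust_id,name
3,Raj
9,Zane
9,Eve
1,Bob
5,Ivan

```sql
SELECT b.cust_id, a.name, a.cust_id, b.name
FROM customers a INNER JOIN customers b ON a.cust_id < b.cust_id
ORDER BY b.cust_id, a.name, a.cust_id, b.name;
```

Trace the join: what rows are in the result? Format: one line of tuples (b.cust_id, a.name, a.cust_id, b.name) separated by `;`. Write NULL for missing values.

(3, Bob, 1, Raj); (5, Bob, 1, Ivan); (5, Raj, 3, Ivan); (9, Bob, 1, Eve); (9, Bob, 1, Zane); (9, Ivan, 5, Eve); (9, Ivan, 5, Zane); (9, Raj, 3, Eve); (9, Raj, 3, Zane)

INNER JOIN keeps only pairs where the ON condition holds.
Matching on a.cust_id < b.cust_id.
Matched pairs: 9.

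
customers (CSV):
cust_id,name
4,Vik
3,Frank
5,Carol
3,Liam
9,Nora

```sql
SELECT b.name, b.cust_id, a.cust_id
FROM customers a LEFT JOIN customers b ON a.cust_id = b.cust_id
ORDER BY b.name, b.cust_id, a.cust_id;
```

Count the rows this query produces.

7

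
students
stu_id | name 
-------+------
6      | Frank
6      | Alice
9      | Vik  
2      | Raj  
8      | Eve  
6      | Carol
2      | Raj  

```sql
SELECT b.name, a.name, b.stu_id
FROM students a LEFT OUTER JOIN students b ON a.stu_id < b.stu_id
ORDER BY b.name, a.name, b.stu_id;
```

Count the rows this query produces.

LEFT JOIN keeps every row from `students a`; unmatched rows get NULL for `students b`'s columns.
Matching on a.stu_id < b.stu_id.
- a (stu_id=6) pairs with 2 row(s) of b.
- a (stu_id=6) pairs with 2 row(s) of b.
- a (stu_id=9) has no partner → padded with NULL.
- a (stu_id=2) pairs with 5 row(s) of b.
- a (stu_id=8) pairs with 1 row(s) of b.
- a (stu_id=6) pairs with 2 row(s) of b.
- a (stu_id=2) pairs with 5 row(s) of b.
Total: 17 matched + 1 padded = 18 rows.

18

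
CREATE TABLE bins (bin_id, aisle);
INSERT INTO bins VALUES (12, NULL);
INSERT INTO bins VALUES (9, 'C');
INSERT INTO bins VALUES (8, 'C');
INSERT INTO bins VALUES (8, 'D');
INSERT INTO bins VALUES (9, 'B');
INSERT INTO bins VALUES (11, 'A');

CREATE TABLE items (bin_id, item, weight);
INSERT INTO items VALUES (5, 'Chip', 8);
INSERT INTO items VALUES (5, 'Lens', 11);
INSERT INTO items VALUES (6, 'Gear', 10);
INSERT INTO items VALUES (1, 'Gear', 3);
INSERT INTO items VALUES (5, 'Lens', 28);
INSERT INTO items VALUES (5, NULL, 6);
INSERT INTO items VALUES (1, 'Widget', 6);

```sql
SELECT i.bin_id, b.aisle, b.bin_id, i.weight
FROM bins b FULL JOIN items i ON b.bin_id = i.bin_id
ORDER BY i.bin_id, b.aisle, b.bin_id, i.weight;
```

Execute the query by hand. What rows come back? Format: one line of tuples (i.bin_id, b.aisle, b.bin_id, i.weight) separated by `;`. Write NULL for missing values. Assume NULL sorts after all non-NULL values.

(1, NULL, NULL, 3); (1, NULL, NULL, 6); (5, NULL, NULL, 6); (5, NULL, NULL, 8); (5, NULL, NULL, 11); (5, NULL, NULL, 28); (6, NULL, NULL, 10); (NULL, A, 11, NULL); (NULL, B, 9, NULL); (NULL, C, 8, NULL); (NULL, C, 9, NULL); (NULL, D, 8, NULL); (NULL, NULL, 12, NULL)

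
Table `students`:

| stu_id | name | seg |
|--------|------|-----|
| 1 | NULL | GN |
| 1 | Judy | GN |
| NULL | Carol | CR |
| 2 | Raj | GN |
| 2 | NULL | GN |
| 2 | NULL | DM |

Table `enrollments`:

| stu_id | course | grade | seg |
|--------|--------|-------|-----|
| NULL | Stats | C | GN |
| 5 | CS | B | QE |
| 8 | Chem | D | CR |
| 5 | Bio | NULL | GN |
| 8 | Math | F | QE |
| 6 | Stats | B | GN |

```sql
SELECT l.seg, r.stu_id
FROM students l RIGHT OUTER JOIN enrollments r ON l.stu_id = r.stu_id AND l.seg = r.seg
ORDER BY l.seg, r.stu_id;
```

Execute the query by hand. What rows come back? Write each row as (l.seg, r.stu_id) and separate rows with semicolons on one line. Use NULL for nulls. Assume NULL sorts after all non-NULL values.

RIGHT JOIN keeps every row from `enrollments`; unmatched rows get NULL for `students`'s columns.
Matching on l.stu_id = r.stu_id AND l.seg = r.seg. A NULL in a compared column never satisfies the condition.
- l (stu_id=1, seg=GN) has no partner in r.
- l (stu_id=1, seg=GN) has no partner in r.
- l (stu_id=NULL, seg=CR) has no partner in r.
- l (stu_id=2, seg=GN) has no partner in r.
- l (stu_id=2, seg=GN) has no partner in r.
- l (stu_id=2, seg=DM) has no partner in r.
- 6 row(s) from r found no l partner → padded with NULL.
After projecting and ordering:
l.seg | r.stu_id
NULL | 5
NULL | 5
NULL | 6
NULL | 8
NULL | 8
NULL | NULL

(NULL, 5); (NULL, 5); (NULL, 6); (NULL, 8); (NULL, 8); (NULL, NULL)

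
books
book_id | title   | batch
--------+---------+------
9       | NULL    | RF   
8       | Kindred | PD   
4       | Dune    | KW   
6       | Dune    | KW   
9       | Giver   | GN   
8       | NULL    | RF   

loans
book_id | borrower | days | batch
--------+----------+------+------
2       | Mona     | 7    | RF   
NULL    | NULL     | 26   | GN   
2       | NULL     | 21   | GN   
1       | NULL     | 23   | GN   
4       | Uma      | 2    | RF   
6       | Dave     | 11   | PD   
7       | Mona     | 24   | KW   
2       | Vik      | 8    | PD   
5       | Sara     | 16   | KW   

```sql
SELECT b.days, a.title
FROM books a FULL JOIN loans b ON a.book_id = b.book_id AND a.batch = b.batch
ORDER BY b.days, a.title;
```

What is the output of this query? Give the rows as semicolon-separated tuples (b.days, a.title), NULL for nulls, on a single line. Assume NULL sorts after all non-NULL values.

(2, NULL); (7, NULL); (8, NULL); (11, NULL); (16, NULL); (21, NULL); (23, NULL); (24, NULL); (26, NULL); (NULL, Dune); (NULL, Dune); (NULL, Giver); (NULL, Kindred); (NULL, NULL); (NULL, NULL)

FULL OUTER JOIN keeps every row from both sides; unmatched rows get NULL for the other side's columns.
Matching on a.book_id = b.book_id AND a.batch = b.batch. A NULL in a compared column never satisfies the condition.
Matched pairs: 0; unmatched a rows kept: 6; unmatched b rows kept: 9.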